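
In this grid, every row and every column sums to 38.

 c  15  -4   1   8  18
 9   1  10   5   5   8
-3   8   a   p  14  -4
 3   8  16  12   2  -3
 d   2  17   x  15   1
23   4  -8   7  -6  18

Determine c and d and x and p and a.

c = 0, d = 6, x = -3, p = 16, a = 7

The known cells in row 1 total 38, leaving 38 − 38 = 0 for the blank.
The known cells in column 1 total 32, leaving 38 − 32 = 6 for the blank.
The known cells in row 5 total 41, leaving 38 − 41 = -3 for the blank.
The known cells in column 4 total 22, leaving 38 − 22 = 16 for the blank.
The known cells in row 3 total 31, leaving 38 − 31 = 7 for the blank.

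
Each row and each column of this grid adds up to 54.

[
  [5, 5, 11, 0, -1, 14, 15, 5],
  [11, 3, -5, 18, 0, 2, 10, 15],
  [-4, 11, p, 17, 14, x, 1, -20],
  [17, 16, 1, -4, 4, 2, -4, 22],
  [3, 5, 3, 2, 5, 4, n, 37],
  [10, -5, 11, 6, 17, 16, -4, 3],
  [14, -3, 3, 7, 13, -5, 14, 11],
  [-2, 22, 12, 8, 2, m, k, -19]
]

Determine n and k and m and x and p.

Row 5: 3 + 5 + 3 + 2 + 5 + 4 + 37 = 59, so its missing entry is 54 − 59 = -5.
Column 7: 15 + 10 + 1 − 4 − 5 − 4 + 14 = 27, so its missing entry is 54 − 27 = 27.
Column 3: 11 − 5 + 1 + 3 + 11 + 3 + 12 = 36, so its missing entry is 54 − 36 = 18.
Row 8: -2 + 22 + 12 + 8 + 2 + 27 − 19 = 50, so its missing entry is 54 − 50 = 4.
Row 3: -4 + 11 + 18 + 17 + 14 + 1 − 20 = 37, so its missing entry is 54 − 37 = 17.

n = -5, k = 27, m = 4, x = 17, p = 18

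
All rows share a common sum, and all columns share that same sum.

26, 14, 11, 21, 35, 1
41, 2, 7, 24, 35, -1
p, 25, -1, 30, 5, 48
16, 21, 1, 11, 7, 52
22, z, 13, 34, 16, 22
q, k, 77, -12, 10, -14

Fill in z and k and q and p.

z = 1, k = 45, q = 2, p = 1

Rows 1 and 2 both sum to 108, so that's the common total.
Row 3 has 25 − 1 + 30 + 5 + 48 = 107; the blank must be 108 − 107 = 1.
Column 1 has 26 + 41 + 1 + 16 + 22 = 106; the blank must be 108 − 106 = 2.
Row 5 has 22 + 13 + 34 + 16 + 22 = 107; the blank must be 108 − 107 = 1.
Row 6 has 2 + 77 − 12 + 10 − 14 = 63; the blank must be 108 − 63 = 45.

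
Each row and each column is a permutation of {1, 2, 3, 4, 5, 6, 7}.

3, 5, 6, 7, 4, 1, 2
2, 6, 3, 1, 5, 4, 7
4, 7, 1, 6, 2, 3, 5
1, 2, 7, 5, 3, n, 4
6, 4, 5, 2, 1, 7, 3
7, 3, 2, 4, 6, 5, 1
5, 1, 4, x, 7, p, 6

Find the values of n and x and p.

For row 7, column 4: column 4 already has {1, 2, 4, 5, 6, 7}; that leaves 3.
At (row 4, col 6): row 4 already has {1, 2, 3, 4, 5, 7}, so the value is 6.
For row 7, column 6: row 7 already has {1, 3, 4, 5, 6, 7}; that leaves 2.

n = 6, x = 3, p = 2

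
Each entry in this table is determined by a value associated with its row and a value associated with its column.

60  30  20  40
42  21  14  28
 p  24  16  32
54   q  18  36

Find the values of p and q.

Each row is a constant multiple of every other row — this is a multiplication table with the headers hidden.
Row 3 is 16/20 = 4/5 times row 1, so its entry in column 1 is 60 × 4/5 = 48.
Row 4 is 18/20 = 9/10 times row 1, so its entry in column 2 is 30 × 9/10 = 27.

p = 48, q = 27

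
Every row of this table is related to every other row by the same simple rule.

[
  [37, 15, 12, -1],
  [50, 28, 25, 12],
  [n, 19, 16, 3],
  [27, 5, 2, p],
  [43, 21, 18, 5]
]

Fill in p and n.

The difference between any two rows is the same in every column — this is an addition table with the headers hidden.
Row 4 minus row 1 is 2 − 12 = -10, so its entry in column 4 is -1 + (-10) = -11.
Row 3 minus row 1 is 16 − 12 = 4, so its entry in column 1 is 37 + 4 = 41.

p = -11, n = 41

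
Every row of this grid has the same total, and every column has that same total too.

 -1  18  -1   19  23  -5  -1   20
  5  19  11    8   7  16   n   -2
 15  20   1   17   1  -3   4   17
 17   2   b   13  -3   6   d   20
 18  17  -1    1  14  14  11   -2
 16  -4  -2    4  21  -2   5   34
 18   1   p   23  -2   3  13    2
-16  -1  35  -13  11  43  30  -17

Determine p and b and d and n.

p = 14, b = 15, d = 2, n = 8

Rows 1 and 3 both sum to 72, so that's the common total.
Row 2: 5 + 19 + 11 + 8 + 7 + 16 − 2 = 64, so its missing entry is 72 − 64 = 8.
Row 7: 18 + 1 + 23 − 2 + 3 + 13 + 2 = 58, so its missing entry is 72 − 58 = 14.
Column 3: -1 + 11 + 1 − 1 − 2 + 14 + 35 = 57, so its missing entry is 72 − 57 = 15.
Row 4: 17 + 2 + 15 + 13 − 3 + 6 + 20 = 70, so its missing entry is 72 − 70 = 2.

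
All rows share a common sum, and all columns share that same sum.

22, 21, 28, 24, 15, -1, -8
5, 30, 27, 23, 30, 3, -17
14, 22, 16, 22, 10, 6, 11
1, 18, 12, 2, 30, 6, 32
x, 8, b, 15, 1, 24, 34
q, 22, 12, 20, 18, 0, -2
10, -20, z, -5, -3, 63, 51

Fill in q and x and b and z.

Rows 1 and 2 both sum to 101, so that's the common total.
Row 7: 10 − 20 − 5 − 3 + 63 + 51 = 96, so its missing entry is 101 − 96 = 5.
Row 6: 22 + 12 + 20 + 18 + 0 − 2 = 70, so its missing entry is 101 − 70 = 31.
Column 1: 22 + 5 + 14 + 1 + 31 + 10 = 83, so its missing entry is 101 − 83 = 18.
Row 5: 18 + 8 + 15 + 1 + 24 + 34 = 100, so its missing entry is 101 − 100 = 1.

q = 31, x = 18, b = 1, z = 5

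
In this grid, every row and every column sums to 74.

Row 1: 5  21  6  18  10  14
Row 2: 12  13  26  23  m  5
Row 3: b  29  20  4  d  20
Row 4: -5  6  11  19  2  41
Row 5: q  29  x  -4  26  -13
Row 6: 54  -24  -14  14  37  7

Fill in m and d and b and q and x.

Column 3: 6 + 26 + 20 + 11 − 14 = 49, so its missing entry is 74 − 49 = 25.
Row 5: 29 + 25 − 4 + 26 − 13 = 63, so its missing entry is 74 − 63 = 11.
Column 1: 5 + 12 − 5 + 11 + 54 = 77, so its missing entry is 74 − 77 = -3.
Row 3: -3 + 29 + 20 + 4 + 20 = 70, so its missing entry is 74 − 70 = 4.
Row 2: 12 + 13 + 26 + 23 + 5 = 79, so its missing entry is 74 − 79 = -5.

m = -5, d = 4, b = -3, q = 11, x = 25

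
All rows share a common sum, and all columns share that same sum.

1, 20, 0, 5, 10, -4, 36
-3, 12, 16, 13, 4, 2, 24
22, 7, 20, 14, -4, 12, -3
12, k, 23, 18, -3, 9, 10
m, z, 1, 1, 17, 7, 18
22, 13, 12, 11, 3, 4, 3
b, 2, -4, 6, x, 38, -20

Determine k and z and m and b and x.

k = -1, z = 15, m = 9, b = 5, x = 41

Rows 1 and 2 both sum to 68, so that's the common total.
Row 4 has 12 + 23 + 18 − 3 + 9 + 10 = 69; the blank must be 68 − 69 = -1.
Column 5 has 10 + 4 − 4 − 3 + 17 + 3 = 27; the blank must be 68 − 27 = 41.
Row 7 has 2 − 4 + 6 + 41 + 38 − 20 = 63; the blank must be 68 − 63 = 5.
Column 1 has 1 − 3 + 22 + 12 + 22 + 5 = 59; the blank must be 68 − 59 = 9.
Row 5 has 9 + 1 + 1 + 17 + 7 + 18 = 53; the blank must be 68 − 53 = 15.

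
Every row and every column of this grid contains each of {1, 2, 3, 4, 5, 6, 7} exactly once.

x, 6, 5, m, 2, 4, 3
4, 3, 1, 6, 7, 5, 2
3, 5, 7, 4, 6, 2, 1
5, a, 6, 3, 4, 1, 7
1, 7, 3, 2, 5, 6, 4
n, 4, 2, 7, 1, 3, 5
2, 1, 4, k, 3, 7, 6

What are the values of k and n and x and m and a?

k = 5, n = 6, x = 7, m = 1, a = 2

For row 4, column 2: row 4 already has {1, 3, 4, 5, 6, 7}; that leaves 2.
At (row 6, col 1): row 6 already has {1, 2, 3, 4, 5, 7}, so the value is 6.
Cell (1,1): column 1 already has {1, 2, 3, 4, 5, 6} → 7.
For row 1, column 4: row 1 already has {2, 3, 4, 5, 6, 7}; that leaves 1.
Cell (7,4): row 7 already has {1, 2, 3, 4, 6, 7} → 5.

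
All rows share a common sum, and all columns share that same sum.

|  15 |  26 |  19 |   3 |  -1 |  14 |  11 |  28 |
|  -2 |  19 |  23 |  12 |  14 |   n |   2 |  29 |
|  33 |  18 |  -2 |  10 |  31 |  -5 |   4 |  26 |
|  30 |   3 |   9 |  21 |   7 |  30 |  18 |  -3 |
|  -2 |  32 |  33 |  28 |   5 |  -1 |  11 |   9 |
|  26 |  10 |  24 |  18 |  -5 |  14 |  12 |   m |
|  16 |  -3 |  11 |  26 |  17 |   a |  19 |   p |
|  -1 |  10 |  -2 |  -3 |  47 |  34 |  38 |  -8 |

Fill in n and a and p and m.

Rows 1 and 3 both sum to 115, so that's the common total.
The known cells in row 6 total 99, leaving 115 − 99 = 16 for the blank.
The known cells in column 8 total 97, leaving 115 − 97 = 18 for the blank.
The known cells in row 7 total 104, leaving 115 − 104 = 11 for the blank.
The known cells in row 2 total 97, leaving 115 − 97 = 18 for the blank.

n = 18, a = 11, p = 18, m = 16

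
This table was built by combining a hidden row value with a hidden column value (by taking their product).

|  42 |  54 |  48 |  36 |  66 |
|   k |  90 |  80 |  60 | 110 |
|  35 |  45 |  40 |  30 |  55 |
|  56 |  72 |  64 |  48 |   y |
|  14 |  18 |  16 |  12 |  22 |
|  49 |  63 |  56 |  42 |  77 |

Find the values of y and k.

Each row is a constant multiple of every other row — this is a multiplication table with the headers hidden.
Row 4 is 48/36 = 4/3 times row 1, so its entry in column 5 is 66 × 4/3 = 88.
Row 2 is 60/36 = 5/3 times row 1, so its entry in column 1 is 42 × 5/3 = 70.

y = 88, k = 70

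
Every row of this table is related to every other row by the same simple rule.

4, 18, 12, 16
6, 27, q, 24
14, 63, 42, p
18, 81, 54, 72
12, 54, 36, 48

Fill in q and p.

q = 18, p = 56

Each row is a constant multiple of every other row — this is a multiplication table with the headers hidden.
Row 2 is 27/18 = 3/2 times row 1, so its entry in column 3 is 12 × 3/2 = 18.
Row 3 is 63/18 = 7/2 times row 1, so its entry in column 4 is 16 × 7/2 = 56.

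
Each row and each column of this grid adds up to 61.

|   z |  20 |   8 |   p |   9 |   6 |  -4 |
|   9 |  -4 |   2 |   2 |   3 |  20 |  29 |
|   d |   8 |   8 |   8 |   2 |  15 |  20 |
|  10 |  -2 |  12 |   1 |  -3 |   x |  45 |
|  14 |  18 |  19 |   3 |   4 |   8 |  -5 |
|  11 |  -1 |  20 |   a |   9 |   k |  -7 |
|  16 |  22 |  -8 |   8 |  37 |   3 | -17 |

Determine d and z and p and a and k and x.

d = 0, z = 1, p = 21, a = 18, k = 11, x = -2

The known cells in row 3 total 61, leaving 61 − 61 = 0 for the blank.
The known cells in column 1 total 60, leaving 61 − 60 = 1 for the blank.
The known cells in row 1 total 40, leaving 61 − 40 = 21 for the blank.
The known cells in column 4 total 43, leaving 61 − 43 = 18 for the blank.
The known cells in row 6 total 50, leaving 61 − 50 = 11 for the blank.
The known cells in row 4 total 63, leaving 61 − 63 = -2 for the blank.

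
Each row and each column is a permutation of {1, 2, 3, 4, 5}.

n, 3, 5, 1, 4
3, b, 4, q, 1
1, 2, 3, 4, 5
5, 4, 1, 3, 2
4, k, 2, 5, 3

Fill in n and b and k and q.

n = 2, b = 5, k = 1, q = 2

At (row 2, col 4): column 4 already has {1, 3, 4, 5}, so the value is 2.
At (row 2, col 2): row 2 already has {1, 2, 3, 4}, so the value is 5.
At (row 5, col 2): row 5 already has {2, 3, 4, 5}, so the value is 1.
Cell (1,1): row 1 already has {1, 3, 4, 5} → 2.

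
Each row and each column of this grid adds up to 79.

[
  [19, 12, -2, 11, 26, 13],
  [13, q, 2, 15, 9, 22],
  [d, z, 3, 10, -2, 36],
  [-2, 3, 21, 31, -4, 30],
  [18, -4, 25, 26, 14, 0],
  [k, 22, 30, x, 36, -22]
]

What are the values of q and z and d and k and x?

q = 18, z = 28, d = 4, k = 27, x = -14

Row 2: 13 + 2 + 15 + 9 + 22 = 61, so its missing entry is 79 − 61 = 18.
Column 2: 12 + 18 + 3 − 4 + 22 = 51, so its missing entry is 79 − 51 = 28.
Row 3: 28 + 3 + 10 − 2 + 36 = 75, so its missing entry is 79 − 75 = 4.
Column 1: 19 + 13 + 4 − 2 + 18 = 52, so its missing entry is 79 − 52 = 27.
Row 6: 27 + 22 + 30 + 36 − 22 = 93, so its missing entry is 79 − 93 = -14.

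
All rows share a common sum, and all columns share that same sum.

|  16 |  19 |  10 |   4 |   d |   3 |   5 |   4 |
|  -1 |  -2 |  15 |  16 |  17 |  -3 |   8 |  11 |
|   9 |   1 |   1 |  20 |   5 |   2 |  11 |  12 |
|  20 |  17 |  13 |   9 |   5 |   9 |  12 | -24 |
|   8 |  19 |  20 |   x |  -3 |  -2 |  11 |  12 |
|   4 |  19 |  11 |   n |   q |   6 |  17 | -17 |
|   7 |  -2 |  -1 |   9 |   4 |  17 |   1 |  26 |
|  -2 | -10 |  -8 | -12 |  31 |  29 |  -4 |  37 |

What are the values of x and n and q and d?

x = -4, n = 19, q = 2, d = 0

Rows 2 and 3 both sum to 61, so that's the common total.
The known cells in row 1 total 61, leaving 61 − 61 = 0 for the blank.
The known cells in column 5 total 59, leaving 61 − 59 = 2 for the blank.
The known cells in row 6 total 42, leaving 61 − 42 = 19 for the blank.
The known cells in row 5 total 65, leaving 61 − 65 = -4 for the blank.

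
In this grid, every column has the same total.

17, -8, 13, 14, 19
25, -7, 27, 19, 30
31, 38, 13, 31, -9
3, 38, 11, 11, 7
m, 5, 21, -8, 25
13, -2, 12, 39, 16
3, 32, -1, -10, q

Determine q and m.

q = 8, m = 4

Column 3 sums to 96 and so does column 4; that's the common total.
In column 5 the known cells total 88, leaving 96 − 88 = 8.
In column 1 the known cells total 92, leaving 96 − 92 = 4.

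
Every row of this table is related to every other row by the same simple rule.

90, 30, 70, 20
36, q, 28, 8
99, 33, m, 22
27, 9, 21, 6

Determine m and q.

Each row is a constant multiple of every other row — this is a multiplication table with the headers hidden.
Row 3 is 99/90 = 11/10 times row 1, so its entry in column 3 is 70 × 11/10 = 77.
Row 2 is 36/90 = 2/5 times row 1, so its entry in column 2 is 30 × 2/5 = 12.

m = 77, q = 12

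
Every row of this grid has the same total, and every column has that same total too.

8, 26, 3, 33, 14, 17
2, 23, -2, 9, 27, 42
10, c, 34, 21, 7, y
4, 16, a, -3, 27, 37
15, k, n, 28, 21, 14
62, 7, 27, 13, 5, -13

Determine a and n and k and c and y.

a = 20, n = 19, k = 4, c = 25, y = 4

Rows 1 and 2 both sum to 101, so that's the common total.
Row 4: 4 + 16 − 3 + 27 + 37 = 81, so its missing entry is 101 − 81 = 20.
Column 3: 3 − 2 + 34 + 20 + 27 = 82, so its missing entry is 101 − 82 = 19.
Column 6: 17 + 42 + 37 + 14 − 13 = 97, so its missing entry is 101 − 97 = 4.
Row 3: 10 + 34 + 21 + 7 + 4 = 76, so its missing entry is 101 − 76 = 25.
Row 5: 15 + 19 + 28 + 21 + 14 = 97, so its missing entry is 101 − 97 = 4.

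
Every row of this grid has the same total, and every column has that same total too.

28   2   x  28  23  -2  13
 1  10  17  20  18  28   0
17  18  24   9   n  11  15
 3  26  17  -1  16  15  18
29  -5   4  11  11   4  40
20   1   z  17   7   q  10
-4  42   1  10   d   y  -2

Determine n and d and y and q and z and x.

n = 0, d = 19, y = 28, q = 10, z = 29, x = 2

Rows 2 and 4 both sum to 94, so that's the common total.
Row 3 has 17 + 18 + 24 + 9 + 11 + 15 = 94; the blank must be 94 − 94 = 0.
Column 5 has 23 + 18 + 0 + 16 + 11 + 7 = 75; the blank must be 94 − 75 = 19.
Row 7 has -4 + 42 + 1 + 10 + 19 − 2 = 66; the blank must be 94 − 66 = 28.
Column 6 has -2 + 28 + 11 + 15 + 4 + 28 = 84; the blank must be 94 − 84 = 10.
Row 1 has 28 + 2 + 28 + 23 − 2 + 13 = 92; the blank must be 94 − 92 = 2.
Row 6 has 20 + 1 + 17 + 7 + 10 + 10 = 65; the blank must be 94 − 65 = 29.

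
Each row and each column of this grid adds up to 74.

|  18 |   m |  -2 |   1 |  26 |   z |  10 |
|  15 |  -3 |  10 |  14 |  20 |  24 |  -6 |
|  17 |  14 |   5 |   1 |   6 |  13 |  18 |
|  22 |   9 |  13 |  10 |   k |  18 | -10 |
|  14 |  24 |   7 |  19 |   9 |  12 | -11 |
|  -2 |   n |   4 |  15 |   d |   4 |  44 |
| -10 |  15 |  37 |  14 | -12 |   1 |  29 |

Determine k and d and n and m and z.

k = 12, d = 13, n = -4, m = 19, z = 2

The known cells in row 4 total 62, leaving 74 − 62 = 12 for the blank.
The known cells in column 5 total 61, leaving 74 − 61 = 13 for the blank.
The known cells in row 6 total 78, leaving 74 − 78 = -4 for the blank.
The known cells in column 2 total 55, leaving 74 − 55 = 19 for the blank.
The known cells in row 1 total 72, leaving 74 − 72 = 2 for the blank.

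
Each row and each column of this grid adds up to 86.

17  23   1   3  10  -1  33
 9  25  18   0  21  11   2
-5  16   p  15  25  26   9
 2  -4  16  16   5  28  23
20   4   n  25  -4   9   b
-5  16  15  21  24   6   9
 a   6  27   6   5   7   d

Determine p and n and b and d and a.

The known cells in row 3 total 86, leaving 86 − 86 = 0 for the blank.
The known cells in column 3 total 77, leaving 86 − 77 = 9 for the blank.
The known cells in row 5 total 63, leaving 86 − 63 = 23 for the blank.
The known cells in column 1 total 38, leaving 86 − 38 = 48 for the blank.
The known cells in row 7 total 99, leaving 86 − 99 = -13 for the blank.

p = 0, n = 9, b = 23, d = -13, a = 48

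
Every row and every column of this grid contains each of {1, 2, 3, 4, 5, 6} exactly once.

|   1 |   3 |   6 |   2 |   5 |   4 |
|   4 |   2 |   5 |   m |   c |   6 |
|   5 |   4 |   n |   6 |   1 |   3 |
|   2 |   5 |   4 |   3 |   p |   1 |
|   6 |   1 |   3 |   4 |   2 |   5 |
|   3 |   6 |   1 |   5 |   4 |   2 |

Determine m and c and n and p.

Cell (2,4): column 4 already has {2, 3, 4, 5, 6} → 1.
At (row 4, col 5): row 4 already has {1, 2, 3, 4, 5}, so the value is 6.
Cell (2,5): row 2 already has {1, 2, 4, 5, 6} → 3.
For row 3, column 3: row 3 already has {1, 3, 4, 5, 6}; that leaves 2.

m = 1, c = 3, n = 2, p = 6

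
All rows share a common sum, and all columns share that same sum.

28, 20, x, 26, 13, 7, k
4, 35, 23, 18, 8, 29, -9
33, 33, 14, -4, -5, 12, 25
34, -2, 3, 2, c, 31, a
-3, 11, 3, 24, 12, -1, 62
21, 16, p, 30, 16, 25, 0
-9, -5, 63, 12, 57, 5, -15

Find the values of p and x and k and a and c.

p = 0, x = 2, k = 12, a = 33, c = 7

Rows 2 and 3 both sum to 108, so that's the common total.
The known cells in column 5 total 101, leaving 108 − 101 = 7 for the blank.
The known cells in row 4 total 75, leaving 108 − 75 = 33 for the blank.
The known cells in column 7 total 96, leaving 108 − 96 = 12 for the blank.
The known cells in row 1 total 106, leaving 108 − 106 = 2 for the blank.
The known cells in row 6 total 108, leaving 108 − 108 = 0 for the blank.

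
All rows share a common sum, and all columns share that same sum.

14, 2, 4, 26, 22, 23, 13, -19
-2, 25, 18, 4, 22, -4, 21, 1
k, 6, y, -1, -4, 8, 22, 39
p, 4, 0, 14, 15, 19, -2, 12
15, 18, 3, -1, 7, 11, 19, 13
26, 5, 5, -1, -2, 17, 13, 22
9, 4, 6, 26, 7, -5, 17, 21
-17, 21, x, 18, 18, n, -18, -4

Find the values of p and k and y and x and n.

p = 23, k = 17, y = -2, x = 51, n = 16

Rows 1 and 2 both sum to 85, so that's the common total.
The known cells in row 4 total 62, leaving 85 − 62 = 23 for the blank.
The known cells in column 1 total 68, leaving 85 − 68 = 17 for the blank.
The known cells in row 3 total 87, leaving 85 − 87 = -2 for the blank.
The known cells in column 3 total 34, leaving 85 − 34 = 51 for the blank.
The known cells in row 8 total 69, leaving 85 − 69 = 16 for the blank.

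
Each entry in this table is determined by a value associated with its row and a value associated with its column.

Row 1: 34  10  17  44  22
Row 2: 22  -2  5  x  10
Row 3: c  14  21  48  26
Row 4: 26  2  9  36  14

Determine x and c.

x = 32, c = 38

The difference between any two rows is the same in every column — this is an addition table with the headers hidden.
Row 2 minus row 1 is -2 − 10 = -12, so its entry in column 4 is 44 + (-12) = 32.
Row 3 minus row 1 is 14 − 10 = 4, so its entry in column 1 is 34 + 4 = 38.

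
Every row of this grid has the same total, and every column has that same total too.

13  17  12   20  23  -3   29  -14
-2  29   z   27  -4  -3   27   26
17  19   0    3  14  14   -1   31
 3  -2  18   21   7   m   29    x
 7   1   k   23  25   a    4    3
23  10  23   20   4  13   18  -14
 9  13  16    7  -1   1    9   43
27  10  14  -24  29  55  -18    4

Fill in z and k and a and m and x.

z = -3, k = 17, a = 17, m = 3, x = 18

Rows 1 and 3 both sum to 97, so that's the common total.
The known cells in row 2 total 100, leaving 97 − 100 = -3 for the blank.
The known cells in column 8 total 79, leaving 97 − 79 = 18 for the blank.
The known cells in column 3 total 80, leaving 97 − 80 = 17 for the blank.
The known cells in row 5 total 80, leaving 97 − 80 = 17 for the blank.
The known cells in row 4 total 94, leaving 97 − 94 = 3 for the blank.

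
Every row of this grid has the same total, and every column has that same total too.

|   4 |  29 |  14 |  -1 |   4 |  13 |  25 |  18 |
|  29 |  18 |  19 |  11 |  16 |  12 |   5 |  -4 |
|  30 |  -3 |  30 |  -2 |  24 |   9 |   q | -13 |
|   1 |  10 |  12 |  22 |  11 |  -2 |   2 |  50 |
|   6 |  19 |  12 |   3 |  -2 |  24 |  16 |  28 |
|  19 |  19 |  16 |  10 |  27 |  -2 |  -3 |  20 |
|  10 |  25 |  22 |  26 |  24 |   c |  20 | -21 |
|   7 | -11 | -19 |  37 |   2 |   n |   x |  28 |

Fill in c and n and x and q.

c = 0, n = 52, x = 10, q = 31

Rows 1 and 2 both sum to 106, so that's the common total.
The known cells in row 3 total 75, leaving 106 − 75 = 31 for the blank.
The known cells in column 7 total 96, leaving 106 − 96 = 10 for the blank.
The known cells in row 8 total 54, leaving 106 − 54 = 52 for the blank.
The known cells in row 7 total 106, leaving 106 − 106 = 0 for the blank.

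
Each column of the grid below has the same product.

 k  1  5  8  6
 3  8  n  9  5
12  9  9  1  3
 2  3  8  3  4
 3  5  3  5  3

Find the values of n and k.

Columns 2 and 4 each multiply to 1080, so every column has product 1080.
Column 3: 5×9×8×3 = 1080, so the missing entry is 1080 ÷ 1080 = 1.
Column 1: 3×12×2×3 = 216, so the missing entry is 1080 ÷ 216 = 5.

n = 1, k = 5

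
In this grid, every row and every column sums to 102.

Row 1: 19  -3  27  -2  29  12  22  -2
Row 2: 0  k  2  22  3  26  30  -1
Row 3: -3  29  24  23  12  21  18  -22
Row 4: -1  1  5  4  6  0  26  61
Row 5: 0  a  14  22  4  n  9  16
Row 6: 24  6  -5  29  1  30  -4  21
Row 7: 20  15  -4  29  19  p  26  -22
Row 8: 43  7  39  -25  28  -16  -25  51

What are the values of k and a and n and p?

The known cells in row 2 total 82, leaving 102 − 82 = 20 for the blank.
The known cells in column 2 total 75, leaving 102 − 75 = 27 for the blank.
The known cells in row 5 total 92, leaving 102 − 92 = 10 for the blank.
The known cells in row 7 total 83, leaving 102 − 83 = 19 for the blank.

k = 20, a = 27, n = 10, p = 19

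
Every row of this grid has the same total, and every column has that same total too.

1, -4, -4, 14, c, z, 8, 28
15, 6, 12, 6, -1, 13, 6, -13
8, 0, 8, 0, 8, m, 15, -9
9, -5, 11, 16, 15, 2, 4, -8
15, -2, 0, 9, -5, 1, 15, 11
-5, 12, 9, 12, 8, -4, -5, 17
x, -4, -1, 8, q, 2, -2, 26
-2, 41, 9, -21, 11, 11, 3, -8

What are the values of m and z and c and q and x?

m = 14, z = 5, c = -4, q = 12, x = 3

Rows 2 and 4 both sum to 44, so that's the common total.
Column 1 has 1 + 15 + 8 + 9 + 15 − 5 − 2 = 41; the blank must be 44 − 41 = 3.
Row 7 has 3 − 4 − 1 + 8 + 2 − 2 + 26 = 32; the blank must be 44 − 32 = 12.
Column 5 has -1 + 8 + 15 − 5 + 8 + 12 + 11 = 48; the blank must be 44 − 48 = -4.
Row 1 has 1 − 4 − 4 + 14 − 4 + 8 + 28 = 39; the blank must be 44 − 39 = 5.
Row 3 has 8 + 0 + 8 + 0 + 8 + 15 − 9 = 30; the blank must be 44 − 30 = 14.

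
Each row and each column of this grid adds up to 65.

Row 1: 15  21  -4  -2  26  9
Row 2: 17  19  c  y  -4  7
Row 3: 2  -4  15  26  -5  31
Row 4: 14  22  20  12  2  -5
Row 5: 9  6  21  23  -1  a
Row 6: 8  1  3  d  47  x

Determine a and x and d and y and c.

a = 7, x = 16, d = -10, y = 16, c = 10

Column 3 has -4 + 15 + 20 + 21 + 3 = 55; the blank must be 65 − 55 = 10.
Row 5 has 9 + 6 + 21 + 23 − 1 = 58; the blank must be 65 − 58 = 7.
Column 6 has 9 + 7 + 31 − 5 + 7 = 49; the blank must be 65 − 49 = 16.
Row 6 has 8 + 1 + 3 + 47 + 16 = 75; the blank must be 65 − 75 = -10.
Row 2 has 17 + 19 + 10 − 4 + 7 = 49; the blank must be 65 − 49 = 16.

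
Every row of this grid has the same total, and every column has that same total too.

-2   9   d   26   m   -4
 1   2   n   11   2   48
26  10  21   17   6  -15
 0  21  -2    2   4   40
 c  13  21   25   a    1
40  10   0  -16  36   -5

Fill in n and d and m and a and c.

Rows 3 and 4 both sum to 65, so that's the common total.
The known cells in row 2 total 64, leaving 65 − 64 = 1 for the blank.
The known cells in column 1 total 65, leaving 65 − 65 = 0 for the blank.
The known cells in row 5 total 60, leaving 65 − 60 = 5 for the blank.
The known cells in column 5 total 53, leaving 65 − 53 = 12 for the blank.
The known cells in row 1 total 41, leaving 65 − 41 = 24 for the blank.

n = 1, d = 24, m = 12, a = 5, c = 0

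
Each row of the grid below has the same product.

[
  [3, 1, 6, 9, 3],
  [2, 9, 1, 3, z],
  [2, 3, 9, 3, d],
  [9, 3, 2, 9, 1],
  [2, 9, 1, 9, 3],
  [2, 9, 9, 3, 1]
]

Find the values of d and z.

Rows 4 and 5 each multiply to 486, so every row has product 486.
Row 3: 2×3×9×3 = 162, so the missing entry is 486 ÷ 162 = 3.
Row 2: 2×9×1×3 = 54, so the missing entry is 486 ÷ 54 = 9.

d = 3, z = 9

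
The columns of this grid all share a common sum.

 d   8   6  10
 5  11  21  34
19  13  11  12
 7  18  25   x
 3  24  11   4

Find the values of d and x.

d = 40, x = 14

Column 2 sums to 74 and so does column 3; that's the common total.
In column 1 the known cells total 34, leaving 74 − 34 = 40.
In column 4 the known cells total 60, leaving 74 − 60 = 14.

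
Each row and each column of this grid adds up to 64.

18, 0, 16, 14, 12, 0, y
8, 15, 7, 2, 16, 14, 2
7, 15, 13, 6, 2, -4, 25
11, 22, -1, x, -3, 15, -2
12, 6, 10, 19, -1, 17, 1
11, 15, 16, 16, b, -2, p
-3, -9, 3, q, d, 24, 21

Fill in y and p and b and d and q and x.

The known cells in row 1 total 60, leaving 64 − 60 = 4 for the blank.
The known cells in row 4 total 42, leaving 64 − 42 = 22 for the blank.
The known cells in column 7 total 51, leaving 64 − 51 = 13 for the blank.
The known cells in row 6 total 69, leaving 64 − 69 = -5 for the blank.
The known cells in column 5 total 21, leaving 64 − 21 = 43 for the blank.
The known cells in row 7 total 79, leaving 64 − 79 = -15 for the blank.

y = 4, p = 13, b = -5, d = 43, q = -15, x = 22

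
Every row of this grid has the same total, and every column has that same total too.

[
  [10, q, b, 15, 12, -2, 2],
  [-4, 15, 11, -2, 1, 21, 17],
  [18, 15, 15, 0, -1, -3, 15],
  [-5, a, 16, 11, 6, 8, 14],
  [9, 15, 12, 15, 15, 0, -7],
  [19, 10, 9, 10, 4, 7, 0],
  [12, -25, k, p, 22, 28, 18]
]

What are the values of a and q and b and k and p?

Rows 2 and 3 both sum to 59, so that's the common total.
Row 4: -5 + 16 + 11 + 6 + 8 + 14 = 50, so its missing entry is 59 − 50 = 9.
Column 2: 15 + 15 + 9 + 15 + 10 − 25 = 39, so its missing entry is 59 − 39 = 20.
Row 1: 10 + 20 + 15 + 12 − 2 + 2 = 57, so its missing entry is 59 − 57 = 2.
Column 3: 2 + 11 + 15 + 16 + 12 + 9 = 65, so its missing entry is 59 − 65 = -6.
Row 7: 12 − 25 − 6 + 22 + 28 + 18 = 49, so its missing entry is 59 − 49 = 10.

a = 9, q = 20, b = 2, k = -6, p = 10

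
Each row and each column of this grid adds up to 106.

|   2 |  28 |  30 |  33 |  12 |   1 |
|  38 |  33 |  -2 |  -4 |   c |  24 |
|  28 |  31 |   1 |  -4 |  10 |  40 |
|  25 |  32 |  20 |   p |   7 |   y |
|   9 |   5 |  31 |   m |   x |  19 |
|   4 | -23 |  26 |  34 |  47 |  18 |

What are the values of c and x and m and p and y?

c = 17, x = 13, m = 29, p = 18, y = 4

Row 2: 38 + 33 − 2 − 4 + 24 = 89, so its missing entry is 106 − 89 = 17.
Column 5: 12 + 17 + 10 + 7 + 47 = 93, so its missing entry is 106 − 93 = 13.
Row 5: 9 + 5 + 31 + 13 + 19 = 77, so its missing entry is 106 − 77 = 29.
Column 4: 33 − 4 − 4 + 29 + 34 = 88, so its missing entry is 106 − 88 = 18.
Row 4: 25 + 32 + 20 + 18 + 7 = 102, so its missing entry is 106 − 102 = 4.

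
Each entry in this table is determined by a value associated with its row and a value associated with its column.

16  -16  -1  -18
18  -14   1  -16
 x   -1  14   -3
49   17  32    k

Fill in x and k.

x = 31, k = 15

The difference between any two rows is the same in every column — this is an addition table with the headers hidden.
Row 3 minus row 1 is 14 − (-1) = 15, so its entry in column 1 is 16 + 15 = 31.
Row 4 minus row 1 is 32 − (-1) = 33, so its entry in column 4 is -18 + 33 = 15.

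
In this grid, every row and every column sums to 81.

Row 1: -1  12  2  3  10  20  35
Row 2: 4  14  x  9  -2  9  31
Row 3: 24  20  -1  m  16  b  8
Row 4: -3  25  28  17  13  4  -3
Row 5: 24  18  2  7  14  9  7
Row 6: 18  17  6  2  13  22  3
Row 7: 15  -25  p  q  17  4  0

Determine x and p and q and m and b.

Row 2 has 4 + 14 + 9 − 2 + 9 + 31 = 65; the blank must be 81 − 65 = 16.
Column 3 has 2 + 16 − 1 + 28 + 2 + 6 = 53; the blank must be 81 − 53 = 28.
Row 7 has 15 − 25 + 28 + 17 + 4 + 0 = 39; the blank must be 81 − 39 = 42.
Column 4 has 3 + 9 + 17 + 7 + 2 + 42 = 80; the blank must be 81 − 80 = 1.
Row 3 has 24 + 20 − 1 + 1 + 16 + 8 = 68; the blank must be 81 − 68 = 13.

x = 16, p = 28, q = 42, m = 1, b = 13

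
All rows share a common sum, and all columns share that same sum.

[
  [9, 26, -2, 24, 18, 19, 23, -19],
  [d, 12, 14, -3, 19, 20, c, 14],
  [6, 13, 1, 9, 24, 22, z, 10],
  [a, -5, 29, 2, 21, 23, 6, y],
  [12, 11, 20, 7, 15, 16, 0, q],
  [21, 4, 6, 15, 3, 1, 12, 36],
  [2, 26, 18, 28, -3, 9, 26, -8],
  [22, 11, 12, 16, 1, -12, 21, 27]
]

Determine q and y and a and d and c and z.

q = 17, y = 21, a = 1, d = 25, c = -3, z = 13

Rows 1 and 6 both sum to 98, so that's the common total.
Row 3 has 6 + 13 + 1 + 9 + 24 + 22 + 10 = 85; the blank must be 98 − 85 = 13.
Column 7 has 23 + 13 + 6 + 0 + 12 + 26 + 21 = 101; the blank must be 98 − 101 = -3.
Row 2 has 12 + 14 − 3 + 19 + 20 − 3 + 14 = 73; the blank must be 98 − 73 = 25.
Column 1 has 9 + 25 + 6 + 12 + 21 + 2 + 22 = 97; the blank must be 98 − 97 = 1.
Row 4 has 1 − 5 + 29 + 2 + 21 + 23 + 6 = 77; the blank must be 98 − 77 = 21.
Row 5 has 12 + 11 + 20 + 7 + 15 + 16 + 0 = 81; the blank must be 98 − 81 = 17.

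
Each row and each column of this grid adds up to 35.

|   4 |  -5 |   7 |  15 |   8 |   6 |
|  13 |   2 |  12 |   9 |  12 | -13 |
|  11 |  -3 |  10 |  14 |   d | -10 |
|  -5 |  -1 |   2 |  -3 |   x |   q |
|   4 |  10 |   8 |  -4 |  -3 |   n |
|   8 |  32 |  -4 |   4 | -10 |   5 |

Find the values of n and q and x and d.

The known cells in row 5 total 15, leaving 35 − 15 = 20 for the blank.
The known cells in column 6 total 8, leaving 35 − 8 = 27 for the blank.
The known cells in row 4 total 20, leaving 35 − 20 = 15 for the blank.
The known cells in row 3 total 22, leaving 35 − 22 = 13 for the blank.

n = 20, q = 27, x = 15, d = 13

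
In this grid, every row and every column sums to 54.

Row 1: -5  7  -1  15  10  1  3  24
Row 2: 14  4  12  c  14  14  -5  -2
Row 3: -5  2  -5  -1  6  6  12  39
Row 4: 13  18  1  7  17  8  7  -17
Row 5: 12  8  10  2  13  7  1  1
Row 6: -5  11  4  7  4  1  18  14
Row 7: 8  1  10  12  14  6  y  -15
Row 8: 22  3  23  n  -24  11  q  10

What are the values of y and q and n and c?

y = 18, q = 0, n = 9, c = 3

Row 7: 8 + 1 + 10 + 12 + 14 + 6 − 15 = 36, so its missing entry is 54 − 36 = 18.
Column 7: 3 − 5 + 12 + 7 + 1 + 18 + 18 = 54, so its missing entry is 54 − 54 = 0.
Row 2: 14 + 4 + 12 + 14 + 14 − 5 − 2 = 51, so its missing entry is 54 − 51 = 3.
Row 8: 22 + 3 + 23 − 24 + 11 + 0 + 10 = 45, so its missing entry is 54 − 45 = 9.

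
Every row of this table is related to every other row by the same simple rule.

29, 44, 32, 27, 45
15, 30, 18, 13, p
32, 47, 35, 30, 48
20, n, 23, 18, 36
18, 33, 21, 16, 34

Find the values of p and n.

The difference between any two rows is the same in every column — this is an addition table with the headers hidden.
Row 2 minus row 1 is 15 − 29 = -14, so its entry in column 5 is 45 + (-14) = 31.
Row 4 minus row 1 is 20 − 29 = -9, so its entry in column 2 is 44 + (-9) = 35.

p = 31, n = 35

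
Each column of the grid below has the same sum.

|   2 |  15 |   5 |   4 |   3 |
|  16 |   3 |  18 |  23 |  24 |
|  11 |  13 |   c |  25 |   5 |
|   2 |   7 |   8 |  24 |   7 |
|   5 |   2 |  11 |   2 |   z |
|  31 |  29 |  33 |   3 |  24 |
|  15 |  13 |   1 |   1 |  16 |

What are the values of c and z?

c = 6, z = 3

The complete columns each total 82.
Column 3 is missing 82 − 76 = 6 (since 5 + 18 + 8 + 11 + 33 + 1 = 76).
Column 5 is missing 82 − 79 = 3 (since 3 + 24 + 5 + 7 + 24 + 16 = 79).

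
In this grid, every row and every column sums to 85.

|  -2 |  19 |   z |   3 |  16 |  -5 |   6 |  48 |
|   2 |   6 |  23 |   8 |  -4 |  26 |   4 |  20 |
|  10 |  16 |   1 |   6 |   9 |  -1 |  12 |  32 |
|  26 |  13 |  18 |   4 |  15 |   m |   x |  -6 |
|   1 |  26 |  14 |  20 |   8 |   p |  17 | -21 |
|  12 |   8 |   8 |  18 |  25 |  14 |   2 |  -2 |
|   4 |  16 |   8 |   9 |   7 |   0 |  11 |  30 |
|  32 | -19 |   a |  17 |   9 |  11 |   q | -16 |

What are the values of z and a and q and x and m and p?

z = 0, a = 13, q = 38, x = -5, m = 20, p = 20

Row 1: -2 + 19 + 3 + 16 − 5 + 6 + 48 = 85, so its missing entry is 85 − 85 = 0.
Row 5: 1 + 26 + 14 + 20 + 8 + 17 − 21 = 65, so its missing entry is 85 − 65 = 20.
Column 3: 0 + 23 + 1 + 18 + 14 + 8 + 8 = 72, so its missing entry is 85 − 72 = 13.
Row 8: 32 − 19 + 13 + 17 + 9 + 11 − 16 = 47, so its missing entry is 85 − 47 = 38.
Column 7: 6 + 4 + 12 + 17 + 2 + 11 + 38 = 90, so its missing entry is 85 − 90 = -5.
Row 4: 26 + 13 + 18 + 4 + 15 − 5 − 6 = 65, so its missing entry is 85 − 65 = 20.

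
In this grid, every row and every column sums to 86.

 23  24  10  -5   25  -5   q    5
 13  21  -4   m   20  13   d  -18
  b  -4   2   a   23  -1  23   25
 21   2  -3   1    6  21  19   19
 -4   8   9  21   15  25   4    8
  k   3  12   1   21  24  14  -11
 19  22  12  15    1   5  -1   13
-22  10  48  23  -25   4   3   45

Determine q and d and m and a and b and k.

q = 9, d = 15, m = 26, a = 4, b = 14, k = 22

The known cells in row 1 total 77, leaving 86 − 77 = 9 for the blank.
The known cells in row 6 total 64, leaving 86 − 64 = 22 for the blank.
The known cells in column 1 total 72, leaving 86 − 72 = 14 for the blank.
The known cells in row 3 total 82, leaving 86 − 82 = 4 for the blank.
The known cells in column 7 total 71, leaving 86 − 71 = 15 for the blank.
The known cells in row 2 total 60, leaving 86 − 60 = 26 for the blank.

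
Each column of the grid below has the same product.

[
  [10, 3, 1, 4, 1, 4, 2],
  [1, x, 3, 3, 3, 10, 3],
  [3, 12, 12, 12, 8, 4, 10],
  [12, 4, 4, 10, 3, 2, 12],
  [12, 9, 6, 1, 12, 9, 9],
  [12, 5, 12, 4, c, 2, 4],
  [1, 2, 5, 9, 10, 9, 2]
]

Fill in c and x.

c = 6, x = 4

Columns 4 and 6 each multiply to 51840, so every column has product 51840.
Column 5: 1×3×8×3×12×10 = 8640, so the missing entry is 51840 ÷ 8640 = 6.
Column 2: 3×12×4×9×5×2 = 12960, so the missing entry is 51840 ÷ 12960 = 4.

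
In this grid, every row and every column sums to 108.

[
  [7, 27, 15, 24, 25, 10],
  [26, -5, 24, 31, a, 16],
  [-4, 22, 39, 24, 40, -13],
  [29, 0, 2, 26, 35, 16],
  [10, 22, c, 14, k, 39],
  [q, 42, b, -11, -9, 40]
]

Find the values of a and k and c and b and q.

a = 16, k = 1, c = 22, b = 6, q = 40

Row 2: 26 − 5 + 24 + 31 + 16 = 92, so its missing entry is 108 − 92 = 16.
Column 5: 25 + 16 + 40 + 35 − 9 = 107, so its missing entry is 108 − 107 = 1.
Row 5: 10 + 22 + 14 + 1 + 39 = 86, so its missing entry is 108 − 86 = 22.
Column 1: 7 + 26 − 4 + 29 + 10 = 68, so its missing entry is 108 − 68 = 40.
Row 6: 40 + 42 − 11 − 9 + 40 = 102, so its missing entry is 108 − 102 = 6.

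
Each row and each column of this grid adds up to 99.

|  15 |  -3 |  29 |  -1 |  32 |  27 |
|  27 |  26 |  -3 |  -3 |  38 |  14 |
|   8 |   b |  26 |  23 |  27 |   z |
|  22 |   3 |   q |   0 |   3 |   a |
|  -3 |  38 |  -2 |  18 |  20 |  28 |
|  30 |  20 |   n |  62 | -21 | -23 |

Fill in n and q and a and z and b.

n = 31, q = 18, a = 53, z = 0, b = 15

Column 2 has -3 + 26 + 3 + 38 + 20 = 84; the blank must be 99 − 84 = 15.
Row 3 has 8 + 15 + 26 + 23 + 27 = 99; the blank must be 99 − 99 = 0.
Column 6 has 27 + 14 + 0 + 28 − 23 = 46; the blank must be 99 − 46 = 53.
Row 4 has 22 + 3 + 0 + 3 + 53 = 81; the blank must be 99 − 81 = 18.
Row 6 has 30 + 20 + 62 − 21 − 23 = 68; the blank must be 99 − 68 = 31.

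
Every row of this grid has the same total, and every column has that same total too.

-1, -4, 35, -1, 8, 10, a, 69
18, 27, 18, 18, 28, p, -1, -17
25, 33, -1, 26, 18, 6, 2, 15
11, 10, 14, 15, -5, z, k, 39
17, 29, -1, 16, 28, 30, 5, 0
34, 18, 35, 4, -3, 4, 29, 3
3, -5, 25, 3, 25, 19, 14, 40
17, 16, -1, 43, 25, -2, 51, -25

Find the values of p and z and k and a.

Rows 3 and 5 both sum to 124, so that's the common total.
The known cells in row 1 total 116, leaving 124 − 116 = 8 for the blank.
The known cells in column 7 total 108, leaving 124 − 108 = 16 for the blank.
The known cells in row 4 total 100, leaving 124 − 100 = 24 for the blank.
The known cells in row 2 total 91, leaving 124 − 91 = 33 for the blank.

p = 33, z = 24, k = 16, a = 8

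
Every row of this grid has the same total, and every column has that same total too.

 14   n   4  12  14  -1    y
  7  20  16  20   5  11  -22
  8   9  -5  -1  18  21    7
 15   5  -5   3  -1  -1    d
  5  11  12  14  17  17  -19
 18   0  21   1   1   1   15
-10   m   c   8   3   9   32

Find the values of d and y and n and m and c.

Rows 2 and 3 both sum to 57, so that's the common total.
Column 3 has 4 + 16 − 5 − 5 + 12 + 21 = 43; the blank must be 57 − 43 = 14.
Row 7 has -10 + 14 + 8 + 3 + 9 + 32 = 56; the blank must be 57 − 56 = 1.
Column 2 has 20 + 9 + 5 + 11 + 0 + 1 = 46; the blank must be 57 − 46 = 11.
Row 1 has 14 + 11 + 4 + 12 + 14 − 1 = 54; the blank must be 57 − 54 = 3.
Row 4 has 15 + 5 − 5 + 3 − 1 − 1 = 16; the blank must be 57 − 16 = 41.

d = 41, y = 3, n = 11, m = 1, c = 14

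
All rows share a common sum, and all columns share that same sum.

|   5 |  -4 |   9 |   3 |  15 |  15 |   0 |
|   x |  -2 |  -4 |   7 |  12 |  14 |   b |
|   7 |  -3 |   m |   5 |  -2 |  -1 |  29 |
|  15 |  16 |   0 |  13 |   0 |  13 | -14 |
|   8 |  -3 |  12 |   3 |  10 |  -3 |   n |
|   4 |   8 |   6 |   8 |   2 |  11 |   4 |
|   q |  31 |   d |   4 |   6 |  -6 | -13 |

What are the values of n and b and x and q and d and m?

Rows 1 and 4 both sum to 43, so that's the common total.
The known cells in row 3 total 35, leaving 43 − 35 = 8 for the blank.
The known cells in column 3 total 31, leaving 43 − 31 = 12 for the blank.
The known cells in row 5 total 27, leaving 43 − 27 = 16 for the blank.
The known cells in row 7 total 34, leaving 43 − 34 = 9 for the blank.
The known cells in column 1 total 48, leaving 43 − 48 = -5 for the blank.
The known cells in row 2 total 22, leaving 43 − 22 = 21 for the blank.

n = 16, b = 21, x = -5, q = 9, d = 12, m = 8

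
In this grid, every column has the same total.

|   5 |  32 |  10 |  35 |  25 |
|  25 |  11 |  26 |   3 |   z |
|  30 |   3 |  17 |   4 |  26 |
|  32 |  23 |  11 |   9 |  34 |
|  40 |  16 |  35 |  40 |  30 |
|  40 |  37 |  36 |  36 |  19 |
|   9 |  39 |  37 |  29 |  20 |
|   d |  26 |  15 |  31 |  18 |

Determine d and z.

d = 6, z = 15

The complete columns each total 187.
Column 1 is missing 187 − 181 = 6 (since 5 + 25 + 30 + 32 + 40 + 40 + 9 = 181).
Column 5 is missing 187 − 172 = 15 (since 25 + 26 + 34 + 30 + 19 + 20 + 18 = 172).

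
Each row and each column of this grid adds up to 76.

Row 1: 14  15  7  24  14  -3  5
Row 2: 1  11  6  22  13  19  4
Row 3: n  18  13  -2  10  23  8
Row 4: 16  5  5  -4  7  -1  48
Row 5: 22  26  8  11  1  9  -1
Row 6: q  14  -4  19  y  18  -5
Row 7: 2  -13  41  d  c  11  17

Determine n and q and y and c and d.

n = 6, q = 15, y = 19, c = 12, d = 6

Row 3: 18 + 13 − 2 + 10 + 23 + 8 = 70, so its missing entry is 76 − 70 = 6.
Column 1: 14 + 1 + 6 + 16 + 22 + 2 = 61, so its missing entry is 76 − 61 = 15.
Row 6: 15 + 14 − 4 + 19 + 18 − 5 = 57, so its missing entry is 76 − 57 = 19.
Column 5: 14 + 13 + 10 + 7 + 1 + 19 = 64, so its missing entry is 76 − 64 = 12.
Row 7: 2 − 13 + 41 + 12 + 11 + 17 = 70, so its missing entry is 76 − 70 = 6.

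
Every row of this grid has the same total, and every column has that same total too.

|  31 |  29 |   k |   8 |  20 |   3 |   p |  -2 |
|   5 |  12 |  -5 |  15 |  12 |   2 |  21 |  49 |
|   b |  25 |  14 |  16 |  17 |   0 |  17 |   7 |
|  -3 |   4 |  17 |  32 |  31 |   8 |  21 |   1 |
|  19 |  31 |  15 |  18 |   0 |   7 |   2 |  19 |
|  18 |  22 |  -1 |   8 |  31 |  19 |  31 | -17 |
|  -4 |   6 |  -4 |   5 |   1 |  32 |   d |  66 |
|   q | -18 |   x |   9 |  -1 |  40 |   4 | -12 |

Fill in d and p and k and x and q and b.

Rows 2 and 4 both sum to 111, so that's the common total.
Row 3: 25 + 14 + 16 + 17 + 0 + 17 + 7 = 96, so its missing entry is 111 − 96 = 15.
Column 1: 31 + 5 + 15 − 3 + 19 + 18 − 4 = 81, so its missing entry is 111 − 81 = 30.
Row 8: 30 − 18 + 9 − 1 + 40 + 4 − 12 = 52, so its missing entry is 111 − 52 = 59.
Column 3: -5 + 14 + 17 + 15 − 1 − 4 + 59 = 95, so its missing entry is 111 − 95 = 16.
Row 1: 31 + 29 + 16 + 8 + 20 + 3 − 2 = 105, so its missing entry is 111 − 105 = 6.
Row 7: -4 + 6 − 4 + 5 + 1 + 32 + 66 = 102, so its missing entry is 111 − 102 = 9.

d = 9, p = 6, k = 16, x = 59, q = 30, b = 15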